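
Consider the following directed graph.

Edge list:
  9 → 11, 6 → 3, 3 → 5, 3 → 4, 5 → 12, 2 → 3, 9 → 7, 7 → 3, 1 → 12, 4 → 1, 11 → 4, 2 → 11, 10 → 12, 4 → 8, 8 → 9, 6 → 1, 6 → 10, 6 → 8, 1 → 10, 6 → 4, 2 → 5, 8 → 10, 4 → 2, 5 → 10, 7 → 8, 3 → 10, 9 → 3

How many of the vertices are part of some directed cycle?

7

A vertex is on a directed cycle iff it belongs to a strongly connected component of size ≥ 2 (or has a self-loop).
The vertices on cycles are {2, 3, 4, 7, 8, 9, 11} — 7 in total.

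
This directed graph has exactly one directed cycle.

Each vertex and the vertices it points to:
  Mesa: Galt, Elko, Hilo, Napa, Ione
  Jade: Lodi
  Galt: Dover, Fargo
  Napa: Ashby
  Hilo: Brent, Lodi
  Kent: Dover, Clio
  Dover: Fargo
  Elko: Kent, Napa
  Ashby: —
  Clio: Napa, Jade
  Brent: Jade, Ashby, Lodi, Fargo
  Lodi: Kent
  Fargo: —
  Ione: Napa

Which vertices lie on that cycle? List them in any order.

DFS with gray/black marking from Kent:
Kent gray
  Dover gray
    Fargo gray
    Fargo black
  Dover black
  Clio gray
    Napa gray
      Ashby gray
      Ashby black
    Napa black
    Jade gray
      Lodi gray
        Lodi→Kent: Kent is gray → back edge
Back edge closes the cycle Kent → Clio → Jade → Lodi → Kent; its vertices are {Clio, Jade, Kent, Lodi}.

Clio, Jade, Kent, Lodi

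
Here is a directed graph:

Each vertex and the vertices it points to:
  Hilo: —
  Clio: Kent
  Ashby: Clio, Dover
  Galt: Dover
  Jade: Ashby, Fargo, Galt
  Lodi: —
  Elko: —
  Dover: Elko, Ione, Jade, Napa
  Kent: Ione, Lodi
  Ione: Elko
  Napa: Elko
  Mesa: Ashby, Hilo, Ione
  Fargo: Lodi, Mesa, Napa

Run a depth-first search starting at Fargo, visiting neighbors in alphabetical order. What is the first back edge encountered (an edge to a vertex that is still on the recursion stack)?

Jade->Ashby

DFS from Fargo (visiting neighbors in alphabetical order); mark gray on enter, black on exit:
Fargo gray
  Lodi gray
  Lodi black
  Mesa gray
    Ashby gray
      Clio gray
        Kent gray
          Ione gray
            Elko gray
            Elko black
          Ione black
          Kent→Lodi: Lodi black — skip
        Kent black
      Clio black
      Dover gray
        Dover→Elko: Elko black — skip
        Dover→Ione: Ione black — skip
        Jade gray
          Jade→Ashby: Ashby is gray → back edge
First back edge: Jade → Ashby.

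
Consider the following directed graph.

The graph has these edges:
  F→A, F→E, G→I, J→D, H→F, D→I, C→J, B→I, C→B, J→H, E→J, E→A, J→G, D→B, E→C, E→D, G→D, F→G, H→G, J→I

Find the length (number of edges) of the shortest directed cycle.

4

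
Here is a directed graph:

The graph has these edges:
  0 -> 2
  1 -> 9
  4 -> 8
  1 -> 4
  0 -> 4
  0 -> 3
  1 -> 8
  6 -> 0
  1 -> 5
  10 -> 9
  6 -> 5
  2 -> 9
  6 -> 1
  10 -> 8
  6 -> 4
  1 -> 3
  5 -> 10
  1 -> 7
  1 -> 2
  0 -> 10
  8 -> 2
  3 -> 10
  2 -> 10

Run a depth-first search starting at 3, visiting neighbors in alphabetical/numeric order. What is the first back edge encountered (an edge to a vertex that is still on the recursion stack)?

2→10

DFS from 3 (visiting neighbors in alphabetical/numeric order); mark gray on enter, black on exit:
3 gray
  10 gray
    8 gray
      2 gray
        9 gray
        9 black
        2→10: 10 is gray → back edge
First back edge: 2 → 10.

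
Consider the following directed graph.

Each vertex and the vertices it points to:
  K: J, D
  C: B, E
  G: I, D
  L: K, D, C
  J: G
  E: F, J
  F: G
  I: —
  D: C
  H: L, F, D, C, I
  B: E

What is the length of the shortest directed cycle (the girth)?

For each vertex v, BFS finds the shortest path from v back to v.
The shortest such closed walk is C → E → F → G → D → C, length 5.

5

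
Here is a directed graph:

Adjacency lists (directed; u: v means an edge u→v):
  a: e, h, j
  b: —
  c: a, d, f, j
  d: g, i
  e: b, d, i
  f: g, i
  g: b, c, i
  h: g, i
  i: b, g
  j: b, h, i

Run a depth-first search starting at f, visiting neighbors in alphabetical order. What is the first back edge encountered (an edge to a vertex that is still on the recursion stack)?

d→g

DFS from f (visiting neighbors in alphabetical order); mark gray on enter, black on exit:
f gray
  g gray
    b gray
    b black
    c gray
      a gray
        e gray
          e→b: b black — skip
          d gray
            d→g: g is gray → back edge
First back edge: d → g.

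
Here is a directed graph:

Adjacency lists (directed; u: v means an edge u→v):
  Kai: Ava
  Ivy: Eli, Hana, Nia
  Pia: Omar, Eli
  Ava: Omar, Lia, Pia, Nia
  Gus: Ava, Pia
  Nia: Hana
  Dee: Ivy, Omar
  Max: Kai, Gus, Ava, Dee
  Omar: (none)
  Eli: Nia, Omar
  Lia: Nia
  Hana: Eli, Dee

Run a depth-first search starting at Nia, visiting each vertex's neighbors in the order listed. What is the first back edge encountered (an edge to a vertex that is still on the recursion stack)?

Eli→Nia

DFS from Nia (visiting each vertex's neighbors in the order listed); mark gray on enter, black on exit:
Nia gray
  Hana gray
    Eli gray
      Eli→Nia: Nia is gray → back edge
First back edge: Eli → Nia.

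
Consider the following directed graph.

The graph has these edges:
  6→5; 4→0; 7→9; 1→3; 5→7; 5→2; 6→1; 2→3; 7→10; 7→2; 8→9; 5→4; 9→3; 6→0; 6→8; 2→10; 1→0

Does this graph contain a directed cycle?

DFS with white/gray/black marking, starting from 9:
9 gray
  3 gray
  3 black
9 black
0 gray
0 black
1 gray
  1→3: 3 black — skip
  1→0: 0 black — skip
1 black
2 gray
  2→3: 3 black — skip
  10 gray
  10 black
2 black
4 gray
  4→0: 0 black — skip
4 black
5 gray
  5→4: 4 black — skip
  7 gray
    7→9: 9 black — skip
    7→10: 10 black — skip
    7→2: 2 black — skip
  7 black
  5→2: 2 black — skip
5 black
6 gray
  6→0: 0 black — skip
  6→5: 5 black — skip
  8 gray
    8→9: 9 black — skip
  8 black
  6→1: 1 black — skip
6 black
Every edge goes to a white or black vertex — no back edge, so the graph is acyclic.

No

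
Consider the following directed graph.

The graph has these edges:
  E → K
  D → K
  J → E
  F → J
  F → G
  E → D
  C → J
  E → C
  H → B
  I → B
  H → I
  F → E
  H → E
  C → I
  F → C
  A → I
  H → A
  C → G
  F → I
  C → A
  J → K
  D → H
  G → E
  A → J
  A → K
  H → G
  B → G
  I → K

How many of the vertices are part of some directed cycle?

A vertex is on a directed cycle iff it belongs to a strongly connected component of size ≥ 2 (or has a self-loop).
The vertices on cycles are {A, B, C, D, E, G, H, I, J} — 9 in total.

9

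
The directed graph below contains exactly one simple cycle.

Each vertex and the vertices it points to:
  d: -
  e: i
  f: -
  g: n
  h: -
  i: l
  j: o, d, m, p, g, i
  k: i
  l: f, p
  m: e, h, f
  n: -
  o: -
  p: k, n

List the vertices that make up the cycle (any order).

i, k, l, p

DFS with gray/black marking from p:
p gray
  k gray
    i gray
      l gray
        f gray
        f black
        l→p: p is gray → back edge
Back edge closes the cycle p → k → i → l → p; its vertices are {i, k, l, p}.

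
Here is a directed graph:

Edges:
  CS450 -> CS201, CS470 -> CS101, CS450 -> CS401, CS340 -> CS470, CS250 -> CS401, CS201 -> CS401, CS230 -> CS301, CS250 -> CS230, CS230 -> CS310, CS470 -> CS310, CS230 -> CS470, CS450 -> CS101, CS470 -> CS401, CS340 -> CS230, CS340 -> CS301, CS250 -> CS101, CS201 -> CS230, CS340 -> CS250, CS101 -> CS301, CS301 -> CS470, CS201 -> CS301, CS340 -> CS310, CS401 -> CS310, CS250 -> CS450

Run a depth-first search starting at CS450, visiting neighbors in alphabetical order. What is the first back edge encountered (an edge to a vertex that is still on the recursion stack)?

CS470->CS101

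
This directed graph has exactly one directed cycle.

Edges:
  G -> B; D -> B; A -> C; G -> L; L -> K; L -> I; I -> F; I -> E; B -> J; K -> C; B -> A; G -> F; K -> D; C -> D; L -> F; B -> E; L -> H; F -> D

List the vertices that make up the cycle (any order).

A, B, C, D

DFS with gray/black marking from B:
B gray
  J gray
  J black
  A gray
    C gray
      D gray
        D→B: B is gray → back edge
Back edge closes the cycle B → A → C → D → B; its vertices are {A, B, C, D}.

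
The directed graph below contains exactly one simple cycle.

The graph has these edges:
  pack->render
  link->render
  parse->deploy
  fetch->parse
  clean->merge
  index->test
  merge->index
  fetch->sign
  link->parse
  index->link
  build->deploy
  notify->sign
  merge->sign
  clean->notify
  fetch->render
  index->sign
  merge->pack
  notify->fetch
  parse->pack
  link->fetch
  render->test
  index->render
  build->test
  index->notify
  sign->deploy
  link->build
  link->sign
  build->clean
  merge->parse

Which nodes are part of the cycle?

DFS with gray/black marking from clean:
clean gray
  merge gray
    index gray
      notify gray
        sign gray
          deploy gray
          deploy black
        sign black
        fetch gray
          fetch→sign: sign black — skip
          parse gray
            pack gray
              render gray
                test gray
                test black
              render black
            pack black
            parse→deploy: deploy black — skip
          parse black
          fetch→render: render black — skip
        fetch black
      notify black
      index→render: render black — skip
      link gray
        link→fetch: fetch black — skip
        build gray
          build→clean: clean is gray → back edge
Back edge closes the cycle clean → merge → index → link → build → clean; its vertices are {link, build, clean, index, merge}.

link, build, clean, index, merge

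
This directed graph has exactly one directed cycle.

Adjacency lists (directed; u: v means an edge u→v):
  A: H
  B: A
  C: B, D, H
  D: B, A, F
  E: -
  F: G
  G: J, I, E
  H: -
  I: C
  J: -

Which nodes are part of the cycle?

C, D, F, G, I

DFS with gray/black marking from G:
G gray
  J gray
  J black
  I gray
    C gray
      B gray
        A gray
          H gray
          H black
        A black
      B black
      D gray
        D→B: B black — skip
        D→A: A black — skip
        F gray
          F→G: G is gray → back edge
Back edge closes the cycle G → I → C → D → F → G; its vertices are {C, D, F, G, I}.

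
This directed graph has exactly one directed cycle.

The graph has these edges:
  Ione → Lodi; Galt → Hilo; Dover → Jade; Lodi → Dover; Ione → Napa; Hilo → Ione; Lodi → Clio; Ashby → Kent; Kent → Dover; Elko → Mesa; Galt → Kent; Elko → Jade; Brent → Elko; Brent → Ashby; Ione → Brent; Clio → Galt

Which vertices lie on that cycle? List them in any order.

Clio, Galt, Hilo, Ione, Lodi

DFS with gray/black marking from Ione:
Ione gray
  Brent gray
    Ashby gray
      Kent gray
        Dover gray
          Jade gray
          Jade black
        Dover black
      Kent black
    Ashby black
    Elko gray
      Elko→Jade: Jade black — skip
      Mesa gray
      Mesa black
    Elko black
  Brent black
  Napa gray
  Napa black
  Lodi gray
    Lodi→Dover: Dover black — skip
    Clio gray
      Galt gray
        Galt→Kent: Kent black — skip
        Hilo gray
          Hilo→Ione: Ione is gray → back edge
Back edge closes the cycle Ione → Lodi → Clio → Galt → Hilo → Ione; its vertices are {Clio, Galt, Hilo, Ione, Lodi}.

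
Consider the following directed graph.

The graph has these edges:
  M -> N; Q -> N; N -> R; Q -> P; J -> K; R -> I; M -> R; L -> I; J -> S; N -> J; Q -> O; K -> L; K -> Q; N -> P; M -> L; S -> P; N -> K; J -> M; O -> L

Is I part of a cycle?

I lies on a cycle iff there is a path from I back to itself.
Exploring from I, it never reaches itself; equivalently, its strongly connected component is a singleton.

No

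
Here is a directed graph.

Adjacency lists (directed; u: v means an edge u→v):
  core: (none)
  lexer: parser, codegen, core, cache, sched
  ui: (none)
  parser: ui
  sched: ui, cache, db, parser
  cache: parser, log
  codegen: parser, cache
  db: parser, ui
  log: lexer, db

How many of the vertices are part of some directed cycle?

A vertex is on a directed cycle iff it belongs to a strongly connected component of size ≥ 2 (or has a self-loop).
The vertices on cycles are {log, cache, lexer, sched, codegen} — 5 in total.

5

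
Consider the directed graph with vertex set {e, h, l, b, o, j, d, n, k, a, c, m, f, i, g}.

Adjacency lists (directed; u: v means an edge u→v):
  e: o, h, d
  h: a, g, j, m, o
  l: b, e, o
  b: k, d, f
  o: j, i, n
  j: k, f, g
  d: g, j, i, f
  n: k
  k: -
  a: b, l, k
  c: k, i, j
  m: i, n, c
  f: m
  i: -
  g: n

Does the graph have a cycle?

DFS with white/gray/black marking, starting from h:
h gray
  a gray
    b gray
      k gray
      k black
      d gray
        g gray
          n gray
            n→k: k black — skip
          n black
        g black
        j gray
          j→k: k black — skip
          f gray
            m gray
              i gray
              i black
              m→n: n black — skip
              c gray
                c→k: k black — skip
                c→i: i black — skip
                c→j: j is gray → back edge
Back edge found, so a cycle exists: j → f → m → c → j.

Yes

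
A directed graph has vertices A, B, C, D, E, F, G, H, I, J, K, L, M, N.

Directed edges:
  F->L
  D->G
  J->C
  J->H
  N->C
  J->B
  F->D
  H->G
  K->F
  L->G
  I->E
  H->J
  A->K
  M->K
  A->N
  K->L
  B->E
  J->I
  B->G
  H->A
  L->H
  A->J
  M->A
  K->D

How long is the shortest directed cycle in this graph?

For each vertex v, BFS finds the shortest path from v back to v.
The shortest such closed walk is J → H → J, length 2.

2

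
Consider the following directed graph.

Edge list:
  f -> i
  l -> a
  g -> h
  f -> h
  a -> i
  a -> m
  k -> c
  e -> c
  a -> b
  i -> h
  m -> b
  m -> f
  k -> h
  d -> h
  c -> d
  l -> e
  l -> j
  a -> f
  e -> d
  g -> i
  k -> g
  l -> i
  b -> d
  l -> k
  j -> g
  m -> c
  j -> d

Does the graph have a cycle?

DFS with white/gray/black marking, starting from f:
f gray
  h gray
  h black
  i gray
    i→h: h black — skip
  i black
f black
a gray
  m gray
    c gray
      d gray
        d→h: h black — skip
      d black
    c black
    m→f: f black — skip
    b gray
      b→d: d black — skip
    b black
  m black
  a→f: f black — skip
  a→i: i black — skip
  a→b: b black — skip
a black
e gray
  e→d: d black — skip
  e→c: c black — skip
e black
g gray
  g→i: i black — skip
  g→h: h black — skip
g black
j gray
  j→g: g black — skip
  j→d: d black — skip
j black
k gray
  k→c: c black — skip
  k→h: h black — skip
  k→g: g black — skip
k black
l gray
  l→k: k black — skip
  l→a: a black — skip
  l→i: i black — skip
  l→j: j black — skip
  l→e: e black — skip
l black
Every edge goes to a white or black vertex — no back edge, so the graph is acyclic.

No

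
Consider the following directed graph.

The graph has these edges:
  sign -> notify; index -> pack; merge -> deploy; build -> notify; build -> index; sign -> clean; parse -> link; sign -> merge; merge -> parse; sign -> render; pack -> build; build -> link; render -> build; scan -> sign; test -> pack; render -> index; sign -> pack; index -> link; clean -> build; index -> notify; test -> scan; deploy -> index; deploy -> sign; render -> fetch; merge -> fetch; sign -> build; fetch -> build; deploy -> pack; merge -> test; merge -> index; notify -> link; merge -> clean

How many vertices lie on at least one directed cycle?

A vertex is on a directed cycle iff it belongs to a strongly connected component of size ≥ 2 (or has a self-loop).
The vertices on cycles are {pack, scan, sign, test, build, index, merge, deploy} — 8 in total.

8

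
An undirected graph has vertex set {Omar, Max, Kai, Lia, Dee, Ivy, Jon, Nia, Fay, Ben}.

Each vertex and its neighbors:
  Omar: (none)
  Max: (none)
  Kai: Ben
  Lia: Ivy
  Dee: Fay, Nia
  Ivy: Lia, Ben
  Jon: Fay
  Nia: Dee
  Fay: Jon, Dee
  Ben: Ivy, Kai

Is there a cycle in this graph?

DFS, tracking each vertex's parent; an edge to a visited non-parent vertex closes a cycle.
Start from Dee:
visit Dee (parent –)
  visit Fay (parent Dee)
    visit Jon (parent Fay)
      Jon–Fay: parent, skip
    Fay–Dee: parent, skip
  visit Nia (parent Dee)
    Nia–Dee: parent, skip
visit Omar (parent –)
visit Max (parent –)
visit Kai (parent –)
  visit Ben (parent Kai)
    visit Ivy (parent Ben)
      visit Lia (parent Ivy)
        Lia–Ivy: parent, skip
      Ivy–Ben: parent, skip
    Ben–Kai: parent, skip
No non-parent visited neighbor found — the graph is a forest.

No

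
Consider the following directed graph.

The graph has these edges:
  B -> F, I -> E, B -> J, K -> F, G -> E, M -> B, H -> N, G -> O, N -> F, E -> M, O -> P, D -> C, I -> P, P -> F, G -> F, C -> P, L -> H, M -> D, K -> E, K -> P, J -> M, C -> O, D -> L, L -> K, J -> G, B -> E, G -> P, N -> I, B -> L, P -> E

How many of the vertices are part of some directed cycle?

14

A vertex is on a directed cycle iff it belongs to a strongly connected component of size ≥ 2 (or has a self-loop).
The vertices on cycles are {B, C, D, E, G, H, I, J, K, L, M, N, O, P} — 14 in total.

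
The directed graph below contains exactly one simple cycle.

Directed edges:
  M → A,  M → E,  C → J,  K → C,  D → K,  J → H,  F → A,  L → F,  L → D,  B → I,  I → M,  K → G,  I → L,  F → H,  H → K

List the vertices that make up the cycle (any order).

DFS with gray/black marking from H:
H gray
  K gray
    G gray
    G black
    C gray
      J gray
        J→H: H is gray → back edge
Back edge closes the cycle H → K → C → J → H; its vertices are {C, H, J, K}.

C, H, J, K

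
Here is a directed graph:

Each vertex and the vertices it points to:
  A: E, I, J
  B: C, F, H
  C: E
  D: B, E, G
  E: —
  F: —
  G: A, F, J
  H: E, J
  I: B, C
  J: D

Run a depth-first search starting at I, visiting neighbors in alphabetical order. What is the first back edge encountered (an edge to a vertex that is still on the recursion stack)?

D→B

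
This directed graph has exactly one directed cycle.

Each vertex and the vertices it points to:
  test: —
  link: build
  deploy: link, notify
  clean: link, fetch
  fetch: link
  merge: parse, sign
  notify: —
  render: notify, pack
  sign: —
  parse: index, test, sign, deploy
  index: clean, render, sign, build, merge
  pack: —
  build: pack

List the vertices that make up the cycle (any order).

DFS with gray/black marking from parse:
parse gray
  index gray
    clean gray
      link gray
        build gray
          pack gray
          pack black
        build black
      link black
      fetch gray
        fetch→link: link black — skip
      fetch black
    clean black
    render gray
      notify gray
      notify black
      render→pack: pack black — skip
    render black
    sign gray
    sign black
    index→build: build black — skip
    merge gray
      merge→parse: parse is gray → back edge
Back edge closes the cycle parse → index → merge → parse; its vertices are {index, merge, parse}.

index, merge, parse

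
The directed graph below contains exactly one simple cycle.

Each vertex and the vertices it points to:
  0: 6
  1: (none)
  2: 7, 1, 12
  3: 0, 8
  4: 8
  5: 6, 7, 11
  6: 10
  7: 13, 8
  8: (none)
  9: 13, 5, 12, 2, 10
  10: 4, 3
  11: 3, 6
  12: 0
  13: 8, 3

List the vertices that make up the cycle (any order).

DFS with gray/black marking from 10:
10 gray
  4 gray
    8 gray
    8 black
  4 black
  3 gray
    0 gray
      6 gray
        6→10: 10 is gray → back edge
Back edge closes the cycle 10 → 3 → 0 → 6 → 10; its vertices are {0, 3, 6, 10}.

0, 3, 6, 10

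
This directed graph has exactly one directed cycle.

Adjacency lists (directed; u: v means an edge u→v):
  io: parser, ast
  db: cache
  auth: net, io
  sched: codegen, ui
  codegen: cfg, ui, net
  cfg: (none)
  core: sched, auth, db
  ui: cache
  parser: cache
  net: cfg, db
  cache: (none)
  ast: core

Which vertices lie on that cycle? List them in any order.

io, ast, auth, core

DFS with gray/black marking from core:
core gray
  sched gray
    codegen gray
      cfg gray
      cfg black
      ui gray
        cache gray
        cache black
      ui black
      net gray
        net→cfg: cfg black — skip
        db gray
          db→cache: cache black — skip
        db black
      net black
    codegen black
    sched→ui: ui black — skip
  sched black
  auth gray
    auth→net: net black — skip
    io gray
      parser gray
        parser→cache: cache black — skip
      parser black
      ast gray
        ast→core: core is gray → back edge
Back edge closes the cycle core → auth → io → ast → core; its vertices are {io, ast, auth, core}.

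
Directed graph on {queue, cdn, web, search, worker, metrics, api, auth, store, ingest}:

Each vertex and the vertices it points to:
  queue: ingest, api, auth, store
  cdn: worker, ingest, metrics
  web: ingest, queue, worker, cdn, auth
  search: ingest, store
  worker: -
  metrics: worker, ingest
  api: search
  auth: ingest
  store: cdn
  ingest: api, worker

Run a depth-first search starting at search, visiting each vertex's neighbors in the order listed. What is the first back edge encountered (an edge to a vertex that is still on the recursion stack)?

DFS from search (visiting each vertex's neighbors in the order listed); mark gray on enter, black on exit:
search gray
  ingest gray
    api gray
      api→search: search is gray → back edge
First back edge: api → search.

api→search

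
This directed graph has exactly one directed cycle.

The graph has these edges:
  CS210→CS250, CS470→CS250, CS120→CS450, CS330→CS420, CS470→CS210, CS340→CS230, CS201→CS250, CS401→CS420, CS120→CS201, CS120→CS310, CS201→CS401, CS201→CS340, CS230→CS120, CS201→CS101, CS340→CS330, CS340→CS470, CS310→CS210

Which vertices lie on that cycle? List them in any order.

DFS with gray/black marking from CS120:
CS120 gray
  CS310 gray
    CS210 gray
      CS250 gray
      CS250 black
    CS210 black
  CS310 black
  CS450 gray
  CS450 black
  CS201 gray
    CS101 gray
    CS101 black
    CS401 gray
      CS420 gray
      CS420 black
    CS401 black
    CS340 gray
      CS330 gray
        CS330→CS420: CS420 black — skip
      CS330 black
      CS470 gray
        CS470→CS250: CS250 black — skip
        CS470→CS210: CS210 black — skip
      CS470 black
      CS230 gray
        CS230→CS120: CS120 is gray → back edge
Back edge closes the cycle CS120 → CS201 → CS340 → CS230 → CS120; its vertices are {CS120, CS201, CS230, CS340}.

CS120, CS201, CS230, CS340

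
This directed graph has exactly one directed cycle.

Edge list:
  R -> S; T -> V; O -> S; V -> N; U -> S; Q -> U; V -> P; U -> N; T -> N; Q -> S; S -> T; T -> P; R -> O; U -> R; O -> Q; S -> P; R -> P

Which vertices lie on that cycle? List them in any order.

DFS with gray/black marking from R:
R gray
  O gray
    Q gray
      U gray
        U→R: R is gray → back edge
Back edge closes the cycle R → O → Q → U → R; its vertices are {O, Q, R, U}.

O, Q, R, U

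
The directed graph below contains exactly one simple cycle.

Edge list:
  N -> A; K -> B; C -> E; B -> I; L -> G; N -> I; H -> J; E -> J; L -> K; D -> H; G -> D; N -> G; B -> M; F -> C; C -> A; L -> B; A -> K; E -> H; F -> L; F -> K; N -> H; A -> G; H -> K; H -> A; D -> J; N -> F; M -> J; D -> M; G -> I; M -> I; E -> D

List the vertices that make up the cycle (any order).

A, D, G, H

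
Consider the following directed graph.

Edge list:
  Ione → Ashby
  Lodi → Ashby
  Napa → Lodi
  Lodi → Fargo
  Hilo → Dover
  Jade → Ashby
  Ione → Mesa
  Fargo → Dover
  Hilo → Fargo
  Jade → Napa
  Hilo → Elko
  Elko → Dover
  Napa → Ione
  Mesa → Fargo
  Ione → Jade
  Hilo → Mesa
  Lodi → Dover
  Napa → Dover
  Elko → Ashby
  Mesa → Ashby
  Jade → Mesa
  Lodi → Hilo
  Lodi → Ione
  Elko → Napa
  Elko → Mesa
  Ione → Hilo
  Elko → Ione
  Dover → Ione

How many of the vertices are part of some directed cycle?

9

A vertex is on a directed cycle iff it belongs to a strongly connected component of size ≥ 2 (or has a self-loop).
The vertices on cycles are {Elko, Hilo, Ione, Jade, Lodi, Mesa, Napa, Dover, Fargo} — 9 in total.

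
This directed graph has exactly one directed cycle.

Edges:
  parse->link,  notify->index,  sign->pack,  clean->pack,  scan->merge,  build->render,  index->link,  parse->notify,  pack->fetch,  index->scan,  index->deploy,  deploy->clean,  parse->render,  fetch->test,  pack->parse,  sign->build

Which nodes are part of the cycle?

pack, clean, index, parse, deploy, notify

DFS with gray/black marking from pack:
pack gray
  fetch gray
    test gray
    test black
  fetch black
  parse gray
    link gray
    link black
    render gray
    render black
    notify gray
      index gray
        deploy gray
          clean gray
            clean→pack: pack is gray → back edge
Back edge closes the cycle pack → parse → notify → index → deploy → clean → pack; its vertices are {pack, clean, index, parse, deploy, notify}.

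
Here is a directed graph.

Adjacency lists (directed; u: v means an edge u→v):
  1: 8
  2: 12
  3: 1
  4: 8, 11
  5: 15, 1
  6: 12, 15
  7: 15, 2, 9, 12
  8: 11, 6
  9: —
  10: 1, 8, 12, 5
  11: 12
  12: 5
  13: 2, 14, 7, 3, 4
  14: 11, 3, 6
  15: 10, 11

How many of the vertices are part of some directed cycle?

A vertex is on a directed cycle iff it belongs to a strongly connected component of size ≥ 2 (or has a self-loop).
The vertices on cycles are {1, 5, 6, 8, 10, 11, 12, 15} — 8 in total.

8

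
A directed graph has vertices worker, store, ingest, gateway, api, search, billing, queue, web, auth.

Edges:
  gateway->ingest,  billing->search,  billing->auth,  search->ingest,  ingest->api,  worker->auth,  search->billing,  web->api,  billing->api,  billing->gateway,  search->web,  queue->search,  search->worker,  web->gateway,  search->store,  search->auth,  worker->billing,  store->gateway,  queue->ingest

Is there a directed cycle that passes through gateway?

gateway lies on a cycle iff there is a path from gateway back to itself.
Exploring from gateway, it never reaches itself; equivalently, its strongly connected component is a singleton.

No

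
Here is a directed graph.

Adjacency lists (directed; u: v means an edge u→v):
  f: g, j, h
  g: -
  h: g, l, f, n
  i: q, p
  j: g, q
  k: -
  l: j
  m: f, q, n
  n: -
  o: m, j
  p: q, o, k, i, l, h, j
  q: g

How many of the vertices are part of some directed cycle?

4

A vertex is on a directed cycle iff it belongs to a strongly connected component of size ≥ 2 (or has a self-loop).
The vertices on cycles are {f, h, i, p} — 4 in total.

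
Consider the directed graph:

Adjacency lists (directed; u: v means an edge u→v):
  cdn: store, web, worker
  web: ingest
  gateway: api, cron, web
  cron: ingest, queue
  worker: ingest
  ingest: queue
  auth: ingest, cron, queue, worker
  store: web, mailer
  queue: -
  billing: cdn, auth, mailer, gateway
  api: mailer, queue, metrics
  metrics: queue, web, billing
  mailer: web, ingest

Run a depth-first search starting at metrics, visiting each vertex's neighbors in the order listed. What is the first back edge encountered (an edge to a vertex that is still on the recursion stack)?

api->metrics

DFS from metrics (visiting each vertex's neighbors in the order listed); mark gray on enter, black on exit:
metrics gray
  queue gray
  queue black
  web gray
    ingest gray
      ingest→queue: queue black — skip
    ingest black
  web black
  billing gray
    cdn gray
      store gray
        store→web: web black — skip
        mailer gray
          mailer→web: web black — skip
          mailer→ingest: ingest black — skip
        mailer black
      store black
      cdn→web: web black — skip
      worker gray
        worker→ingest: ingest black — skip
      worker black
    cdn black
    auth gray
      auth→ingest: ingest black — skip
      cron gray
        cron→ingest: ingest black — skip
        cron→queue: queue black — skip
      cron black
      auth→queue: queue black — skip
      auth→worker: worker black — skip
    auth black
    billing→mailer: mailer black — skip
    gateway gray
      api gray
        api→mailer: mailer black — skip
        api→queue: queue black — skip
        api→metrics: metrics is gray → back edge
First back edge: api → metrics.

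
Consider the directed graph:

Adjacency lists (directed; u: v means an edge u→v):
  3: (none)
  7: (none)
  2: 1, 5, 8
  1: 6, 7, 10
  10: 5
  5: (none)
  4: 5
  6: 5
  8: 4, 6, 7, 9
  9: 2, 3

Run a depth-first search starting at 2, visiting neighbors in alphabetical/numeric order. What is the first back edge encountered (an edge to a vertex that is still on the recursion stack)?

9->2

DFS from 2 (visiting neighbors in alphabetical/numeric order); mark gray on enter, black on exit:
2 gray
  1 gray
    6 gray
      5 gray
      5 black
    6 black
    7 gray
    7 black
    10 gray
      10→5: 5 black — skip
    10 black
  1 black
  2→5: 5 black — skip
  8 gray
    4 gray
      4→5: 5 black — skip
    4 black
    8→6: 6 black — skip
    8→7: 7 black — skip
    9 gray
      9→2: 2 is gray → back edge
First back edge: 9 → 2.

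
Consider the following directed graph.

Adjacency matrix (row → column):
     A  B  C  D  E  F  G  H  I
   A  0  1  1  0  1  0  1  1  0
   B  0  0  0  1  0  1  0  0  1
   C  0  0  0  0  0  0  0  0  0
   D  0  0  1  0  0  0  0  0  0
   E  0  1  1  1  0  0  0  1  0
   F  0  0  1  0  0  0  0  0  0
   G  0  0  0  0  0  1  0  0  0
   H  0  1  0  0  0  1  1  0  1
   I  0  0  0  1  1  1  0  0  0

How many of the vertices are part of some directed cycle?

A vertex is on a directed cycle iff it belongs to a strongly connected component of size ≥ 2 (or has a self-loop).
The vertices on cycles are {B, E, H, I} — 4 in total.

4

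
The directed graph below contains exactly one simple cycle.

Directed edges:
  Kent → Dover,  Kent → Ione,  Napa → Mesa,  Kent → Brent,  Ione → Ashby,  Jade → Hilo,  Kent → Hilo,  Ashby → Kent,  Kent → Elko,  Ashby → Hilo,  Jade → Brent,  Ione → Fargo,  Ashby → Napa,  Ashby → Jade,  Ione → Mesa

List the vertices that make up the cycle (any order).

Ione, Kent, Ashby

DFS with gray/black marking from Kent:
Kent gray
  Dover gray
  Dover black
  Brent gray
  Brent black
  Elko gray
  Elko black
  Ione gray
    Fargo gray
    Fargo black
    Ashby gray
      Napa gray
        Mesa gray
        Mesa black
      Napa black
      Hilo gray
      Hilo black
      Jade gray
        Jade→Hilo: Hilo black — skip
        Jade→Brent: Brent black — skip
      Jade black
      Ashby→Kent: Kent is gray → back edge
Back edge closes the cycle Kent → Ione → Ashby → Kent; its vertices are {Ione, Kent, Ashby}.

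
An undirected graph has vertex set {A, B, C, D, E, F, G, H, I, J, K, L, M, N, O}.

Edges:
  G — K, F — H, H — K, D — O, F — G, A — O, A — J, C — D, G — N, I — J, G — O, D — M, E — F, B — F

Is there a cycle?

Yes

DFS, tracking each vertex's parent; an edge to a visited non-parent vertex closes a cycle.
Start from F:
visit F (parent –)
  visit B (parent F)
    B–F: parent, skip
  visit H (parent F)
    H–F: parent, skip
    visit K (parent H)
      visit G (parent K)
        visit N (parent G)
          N–G: parent, skip
        visit O (parent G)
          O–G: parent, skip
          visit A (parent O)
            visit J (parent A)
              J–A: parent, skip
              visit I (parent J)
                I–J: parent, skip
            A–O: parent, skip
          visit D (parent O)
            visit M (parent D)
              M–D: parent, skip
            D–O: parent, skip
            visit C (parent D)
              C–D: parent, skip
        G–K: parent, skip
        G–F: F visited and ≠ parent → cycle
Cycle: F – H – K – G – F.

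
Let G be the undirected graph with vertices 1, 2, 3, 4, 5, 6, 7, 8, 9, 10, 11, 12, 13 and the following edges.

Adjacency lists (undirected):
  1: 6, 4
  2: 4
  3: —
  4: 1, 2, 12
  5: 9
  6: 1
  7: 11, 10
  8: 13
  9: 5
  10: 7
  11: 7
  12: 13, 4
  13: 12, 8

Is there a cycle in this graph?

No

DFS, tracking each vertex's parent; an edge to a visited non-parent vertex closes a cycle.
Start from 3:
visit 3 (parent –)
visit 1 (parent –)
  visit 6 (parent 1)
    6–1: parent, skip
  visit 4 (parent 1)
    4–1: parent, skip
    visit 2 (parent 4)
      2–4: parent, skip
    visit 12 (parent 4)
      visit 13 (parent 12)
        13–12: parent, skip
        visit 8 (parent 13)
          8–13: parent, skip
      12–4: parent, skip
visit 5 (parent –)
  visit 9 (parent 5)
    9–5: parent, skip
visit 7 (parent –)
  visit 11 (parent 7)
    11–7: parent, skip
  visit 10 (parent 7)
    10–7: parent, skip
No non-parent visited neighbor found — the graph is a forest.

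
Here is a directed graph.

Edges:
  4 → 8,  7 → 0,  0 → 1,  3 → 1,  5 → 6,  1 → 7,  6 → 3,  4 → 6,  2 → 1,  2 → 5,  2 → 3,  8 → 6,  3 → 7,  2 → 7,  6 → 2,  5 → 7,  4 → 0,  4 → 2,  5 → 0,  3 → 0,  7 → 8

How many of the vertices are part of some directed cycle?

A vertex is on a directed cycle iff it belongs to a strongly connected component of size ≥ 2 (or has a self-loop).
The vertices on cycles are {0, 1, 2, 3, 5, 6, 7, 8} — 8 in total.

8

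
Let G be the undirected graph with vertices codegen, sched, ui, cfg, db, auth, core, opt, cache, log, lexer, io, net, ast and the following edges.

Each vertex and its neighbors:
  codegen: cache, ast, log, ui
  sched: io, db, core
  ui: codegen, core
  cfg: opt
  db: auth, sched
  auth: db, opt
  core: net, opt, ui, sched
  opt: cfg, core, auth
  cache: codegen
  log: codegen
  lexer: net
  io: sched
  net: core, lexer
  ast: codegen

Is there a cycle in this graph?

Yes

DFS, tracking each vertex's parent; an edge to a visited non-parent vertex closes a cycle.
Start from auth:
visit auth (parent –)
  visit db (parent auth)
    db–auth: parent, skip
    visit sched (parent db)
      visit io (parent sched)
        io–sched: parent, skip
      sched–db: parent, skip
      visit core (parent sched)
        visit net (parent core)
          net–core: parent, skip
          visit lexer (parent net)
            lexer–net: parent, skip
        visit opt (parent core)
          visit cfg (parent opt)
            cfg–opt: parent, skip
          opt–core: parent, skip
          opt–auth: auth visited and ≠ parent → cycle
Cycle: auth – db – sched – core – opt – auth.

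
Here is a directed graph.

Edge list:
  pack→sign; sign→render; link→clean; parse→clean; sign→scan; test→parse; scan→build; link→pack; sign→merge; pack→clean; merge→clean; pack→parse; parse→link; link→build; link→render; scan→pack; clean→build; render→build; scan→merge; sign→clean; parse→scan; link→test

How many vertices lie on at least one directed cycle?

6

A vertex is on a directed cycle iff it belongs to a strongly connected component of size ≥ 2 (or has a self-loop).
The vertices on cycles are {link, pack, scan, sign, test, parse} — 6 in total.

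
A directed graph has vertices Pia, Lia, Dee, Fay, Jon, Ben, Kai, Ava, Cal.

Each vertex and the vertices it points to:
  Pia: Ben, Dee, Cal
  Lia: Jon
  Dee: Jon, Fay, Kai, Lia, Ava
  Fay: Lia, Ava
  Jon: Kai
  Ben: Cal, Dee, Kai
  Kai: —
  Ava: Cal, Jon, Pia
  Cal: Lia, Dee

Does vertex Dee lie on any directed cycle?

Yes

Dee is on a cycle iff Dee can reach itself via ≥1 edge.
Dee → Ava → Cal → Dee — yes.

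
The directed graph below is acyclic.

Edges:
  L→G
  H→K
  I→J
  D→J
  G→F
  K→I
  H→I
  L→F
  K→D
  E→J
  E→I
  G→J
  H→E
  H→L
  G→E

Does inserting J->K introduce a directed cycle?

Adding J→K creates a cycle iff K can already reach J.
Path from K: K → D → J.
So K → … → J → K is a cycle.

Yes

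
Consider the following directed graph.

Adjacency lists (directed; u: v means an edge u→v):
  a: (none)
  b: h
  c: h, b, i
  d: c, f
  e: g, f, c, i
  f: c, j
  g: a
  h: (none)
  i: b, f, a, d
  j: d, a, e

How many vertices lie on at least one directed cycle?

6

A vertex is on a directed cycle iff it belongs to a strongly connected component of size ≥ 2 (or has a self-loop).
The vertices on cycles are {c, d, e, f, i, j} — 6 in total.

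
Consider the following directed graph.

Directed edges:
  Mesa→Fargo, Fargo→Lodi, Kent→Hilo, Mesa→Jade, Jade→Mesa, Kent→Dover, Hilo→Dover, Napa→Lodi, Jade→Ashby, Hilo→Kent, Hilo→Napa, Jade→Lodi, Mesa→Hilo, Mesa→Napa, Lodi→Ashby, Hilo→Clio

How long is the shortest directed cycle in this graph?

For each vertex v, BFS finds the shortest path from v back to v.
The shortest such closed walk is Mesa → Jade → Mesa, length 2.

2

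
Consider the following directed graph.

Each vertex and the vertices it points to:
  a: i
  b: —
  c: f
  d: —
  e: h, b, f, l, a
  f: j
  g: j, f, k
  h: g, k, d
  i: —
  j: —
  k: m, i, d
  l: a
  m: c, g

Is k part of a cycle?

Yes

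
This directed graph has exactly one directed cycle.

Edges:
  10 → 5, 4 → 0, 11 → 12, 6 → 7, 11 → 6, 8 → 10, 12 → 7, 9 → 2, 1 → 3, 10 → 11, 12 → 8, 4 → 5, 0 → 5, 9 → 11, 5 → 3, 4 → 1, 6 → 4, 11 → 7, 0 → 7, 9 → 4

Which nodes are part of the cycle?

DFS with gray/black marking from 11:
11 gray
  7 gray
  7 black
  12 gray
    8 gray
      10 gray
        10→11: 11 is gray → back edge
Back edge closes the cycle 11 → 12 → 8 → 10 → 11; its vertices are {8, 10, 11, 12}.

8, 10, 11, 12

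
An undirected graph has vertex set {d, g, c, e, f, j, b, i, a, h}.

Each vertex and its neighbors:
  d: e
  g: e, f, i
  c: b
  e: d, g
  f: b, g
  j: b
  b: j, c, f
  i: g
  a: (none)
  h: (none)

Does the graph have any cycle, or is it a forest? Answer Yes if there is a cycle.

DFS, tracking each vertex's parent; an edge to a visited non-parent vertex closes a cycle.
Start from i:
visit i (parent –)
  visit g (parent i)
    visit e (parent g)
      visit d (parent e)
        d–e: parent, skip
      e–g: parent, skip
    visit f (parent g)
      visit b (parent f)
        visit j (parent b)
          j–b: parent, skip
        visit c (parent b)
          c–b: parent, skip
        b–f: parent, skip
      f–g: parent, skip
    g–i: parent, skip
visit a (parent –)
visit h (parent –)
No non-parent visited neighbor found — the graph is a forest.

No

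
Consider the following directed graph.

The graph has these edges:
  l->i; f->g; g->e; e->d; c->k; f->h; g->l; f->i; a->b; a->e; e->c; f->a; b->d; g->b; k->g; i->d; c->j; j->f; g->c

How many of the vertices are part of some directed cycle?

7

A vertex is on a directed cycle iff it belongs to a strongly connected component of size ≥ 2 (or has a self-loop).
The vertices on cycles are {a, c, e, f, g, j, k} — 7 in total.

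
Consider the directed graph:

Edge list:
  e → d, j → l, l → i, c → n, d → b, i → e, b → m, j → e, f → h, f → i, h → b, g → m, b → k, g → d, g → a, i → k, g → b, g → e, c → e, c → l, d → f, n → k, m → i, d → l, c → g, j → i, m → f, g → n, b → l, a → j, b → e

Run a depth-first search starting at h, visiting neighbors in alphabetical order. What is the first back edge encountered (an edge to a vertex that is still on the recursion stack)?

d->b

DFS from h (visiting neighbors in alphabetical order); mark gray on enter, black on exit:
h gray
  b gray
    e gray
      d gray
        d→b: b is gray → back edge
First back edge: d → b.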